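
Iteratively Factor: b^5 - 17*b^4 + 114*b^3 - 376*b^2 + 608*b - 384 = (b - 4)*(b^4 - 13*b^3 + 62*b^2 - 128*b + 96) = (b - 4)*(b - 2)*(b^3 - 11*b^2 + 40*b - 48) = (b - 4)^2*(b - 2)*(b^2 - 7*b + 12) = (b - 4)^2*(b - 3)*(b - 2)*(b - 4)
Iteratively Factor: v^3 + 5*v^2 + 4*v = (v)*(v^2 + 5*v + 4) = v*(v + 4)*(v + 1)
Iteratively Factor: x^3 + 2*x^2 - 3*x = (x)*(x^2 + 2*x - 3) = x*(x + 3)*(x - 1)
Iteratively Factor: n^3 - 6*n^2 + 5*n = (n - 5)*(n^2 - n) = (n - 5)*(n - 1)*(n)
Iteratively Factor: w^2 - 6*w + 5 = (w - 1)*(w - 5)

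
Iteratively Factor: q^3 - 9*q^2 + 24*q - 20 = (q - 2)*(q^2 - 7*q + 10) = (q - 5)*(q - 2)*(q - 2)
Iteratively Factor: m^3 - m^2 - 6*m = (m - 3)*(m^2 + 2*m) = (m - 3)*(m + 2)*(m)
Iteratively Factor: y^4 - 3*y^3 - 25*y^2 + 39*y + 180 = (y + 3)*(y^3 - 6*y^2 - 7*y + 60) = (y - 5)*(y + 3)*(y^2 - y - 12) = (y - 5)*(y - 4)*(y + 3)*(y + 3)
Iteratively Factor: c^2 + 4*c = (c)*(c + 4)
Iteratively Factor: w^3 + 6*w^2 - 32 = (w + 4)*(w^2 + 2*w - 8) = (w + 4)^2*(w - 2)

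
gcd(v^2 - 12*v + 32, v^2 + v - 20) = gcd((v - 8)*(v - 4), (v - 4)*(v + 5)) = v - 4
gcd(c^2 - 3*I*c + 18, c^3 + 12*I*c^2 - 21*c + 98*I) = 1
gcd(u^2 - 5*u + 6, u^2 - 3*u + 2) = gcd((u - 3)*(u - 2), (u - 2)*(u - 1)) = u - 2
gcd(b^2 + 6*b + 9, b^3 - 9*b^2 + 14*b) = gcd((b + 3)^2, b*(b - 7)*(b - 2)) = 1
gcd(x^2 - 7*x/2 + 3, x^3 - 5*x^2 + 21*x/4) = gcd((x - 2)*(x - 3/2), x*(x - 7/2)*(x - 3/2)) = x - 3/2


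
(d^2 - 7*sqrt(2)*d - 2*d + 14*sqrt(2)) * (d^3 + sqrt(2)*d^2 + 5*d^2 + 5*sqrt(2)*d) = d^5 - 6*sqrt(2)*d^4 + 3*d^4 - 18*sqrt(2)*d^3 - 24*d^3 - 42*d^2 + 60*sqrt(2)*d^2 + 140*d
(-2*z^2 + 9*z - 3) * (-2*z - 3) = 4*z^3 - 12*z^2 - 21*z + 9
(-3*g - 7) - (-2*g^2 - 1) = 2*g^2 - 3*g - 6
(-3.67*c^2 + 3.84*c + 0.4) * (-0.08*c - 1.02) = 0.2936*c^3 + 3.4362*c^2 - 3.9488*c - 0.408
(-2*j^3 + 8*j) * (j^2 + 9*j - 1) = -2*j^5 - 18*j^4 + 10*j^3 + 72*j^2 - 8*j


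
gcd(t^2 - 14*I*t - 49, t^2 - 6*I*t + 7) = t - 7*I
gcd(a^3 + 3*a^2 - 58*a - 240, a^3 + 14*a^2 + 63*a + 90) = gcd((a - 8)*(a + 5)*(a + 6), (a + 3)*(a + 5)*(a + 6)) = a^2 + 11*a + 30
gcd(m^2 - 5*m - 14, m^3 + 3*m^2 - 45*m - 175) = m - 7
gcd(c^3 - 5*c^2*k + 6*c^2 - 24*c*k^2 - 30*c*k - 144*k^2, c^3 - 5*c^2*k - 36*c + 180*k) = c + 6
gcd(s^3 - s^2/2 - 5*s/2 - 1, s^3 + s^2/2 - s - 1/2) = s^2 + 3*s/2 + 1/2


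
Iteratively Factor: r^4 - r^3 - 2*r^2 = (r - 2)*(r^3 + r^2) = (r - 2)*(r + 1)*(r^2) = r*(r - 2)*(r + 1)*(r)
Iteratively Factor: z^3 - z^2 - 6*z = (z - 3)*(z^2 + 2*z) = z*(z - 3)*(z + 2)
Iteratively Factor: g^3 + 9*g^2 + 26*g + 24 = (g + 2)*(g^2 + 7*g + 12) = (g + 2)*(g + 4)*(g + 3)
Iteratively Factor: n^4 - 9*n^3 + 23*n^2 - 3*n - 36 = (n - 3)*(n^3 - 6*n^2 + 5*n + 12) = (n - 4)*(n - 3)*(n^2 - 2*n - 3) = (n - 4)*(n - 3)*(n + 1)*(n - 3)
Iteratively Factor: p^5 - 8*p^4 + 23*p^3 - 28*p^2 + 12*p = (p - 2)*(p^4 - 6*p^3 + 11*p^2 - 6*p) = (p - 3)*(p - 2)*(p^3 - 3*p^2 + 2*p) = p*(p - 3)*(p - 2)*(p^2 - 3*p + 2) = p*(p - 3)*(p - 2)*(p - 1)*(p - 2)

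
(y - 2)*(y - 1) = y^2 - 3*y + 2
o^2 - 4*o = o*(o - 4)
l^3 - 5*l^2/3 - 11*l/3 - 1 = (l - 3)*(l + 1/3)*(l + 1)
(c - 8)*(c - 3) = c^2 - 11*c + 24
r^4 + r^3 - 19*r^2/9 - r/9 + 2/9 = (r - 1)*(r - 1/3)*(r + 1/3)*(r + 2)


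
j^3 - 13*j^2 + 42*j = j*(j - 7)*(j - 6)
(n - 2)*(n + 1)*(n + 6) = n^3 + 5*n^2 - 8*n - 12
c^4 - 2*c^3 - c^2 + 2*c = c*(c - 2)*(c - 1)*(c + 1)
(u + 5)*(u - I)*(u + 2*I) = u^3 + 5*u^2 + I*u^2 + 2*u + 5*I*u + 10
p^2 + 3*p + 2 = (p + 1)*(p + 2)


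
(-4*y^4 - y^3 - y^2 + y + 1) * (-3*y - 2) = 12*y^5 + 11*y^4 + 5*y^3 - y^2 - 5*y - 2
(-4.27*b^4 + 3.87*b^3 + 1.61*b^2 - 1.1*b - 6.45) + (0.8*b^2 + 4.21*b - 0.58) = -4.27*b^4 + 3.87*b^3 + 2.41*b^2 + 3.11*b - 7.03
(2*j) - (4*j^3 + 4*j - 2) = -4*j^3 - 2*j + 2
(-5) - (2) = -7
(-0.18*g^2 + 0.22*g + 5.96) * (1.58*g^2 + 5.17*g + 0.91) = -0.2844*g^4 - 0.583*g^3 + 10.3904*g^2 + 31.0134*g + 5.4236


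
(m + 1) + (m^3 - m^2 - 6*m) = m^3 - m^2 - 5*m + 1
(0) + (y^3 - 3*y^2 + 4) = y^3 - 3*y^2 + 4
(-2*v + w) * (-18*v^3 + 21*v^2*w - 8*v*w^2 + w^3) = 36*v^4 - 60*v^3*w + 37*v^2*w^2 - 10*v*w^3 + w^4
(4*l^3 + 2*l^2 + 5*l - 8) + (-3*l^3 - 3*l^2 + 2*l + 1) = l^3 - l^2 + 7*l - 7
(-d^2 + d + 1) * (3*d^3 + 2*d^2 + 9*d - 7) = -3*d^5 + d^4 - 4*d^3 + 18*d^2 + 2*d - 7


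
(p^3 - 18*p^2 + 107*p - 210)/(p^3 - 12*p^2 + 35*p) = (p - 6)/p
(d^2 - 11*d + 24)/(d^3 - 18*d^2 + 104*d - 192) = (d - 3)/(d^2 - 10*d + 24)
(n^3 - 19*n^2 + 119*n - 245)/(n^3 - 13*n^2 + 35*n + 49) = (n - 5)/(n + 1)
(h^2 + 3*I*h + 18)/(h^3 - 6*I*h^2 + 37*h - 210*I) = (h - 3*I)/(h^2 - 12*I*h - 35)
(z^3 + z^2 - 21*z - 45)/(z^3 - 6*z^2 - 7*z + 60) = (z + 3)/(z - 4)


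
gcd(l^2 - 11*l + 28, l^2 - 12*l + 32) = l - 4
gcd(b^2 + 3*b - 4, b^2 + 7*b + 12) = b + 4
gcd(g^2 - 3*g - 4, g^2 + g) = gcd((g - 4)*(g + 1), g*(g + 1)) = g + 1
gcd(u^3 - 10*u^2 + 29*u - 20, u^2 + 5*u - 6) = u - 1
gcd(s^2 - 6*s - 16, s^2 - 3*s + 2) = 1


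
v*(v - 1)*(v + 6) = v^3 + 5*v^2 - 6*v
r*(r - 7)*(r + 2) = r^3 - 5*r^2 - 14*r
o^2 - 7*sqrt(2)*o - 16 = (o - 8*sqrt(2))*(o + sqrt(2))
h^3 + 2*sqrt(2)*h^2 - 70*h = h*(h - 5*sqrt(2))*(h + 7*sqrt(2))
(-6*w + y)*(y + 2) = -6*w*y - 12*w + y^2 + 2*y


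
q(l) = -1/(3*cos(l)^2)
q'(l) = -2*sin(l)/(3*cos(l)^3)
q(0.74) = -0.61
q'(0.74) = -1.12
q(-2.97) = -0.34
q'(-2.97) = -0.12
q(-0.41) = -0.40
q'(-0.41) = 0.34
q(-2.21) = -0.94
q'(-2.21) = -2.52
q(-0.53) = -0.45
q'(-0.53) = 0.52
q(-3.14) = -0.33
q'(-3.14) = -0.00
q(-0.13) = -0.34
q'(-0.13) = 0.09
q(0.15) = -0.34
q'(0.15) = -0.10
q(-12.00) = -0.47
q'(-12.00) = -0.60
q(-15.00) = -0.58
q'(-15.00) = -0.99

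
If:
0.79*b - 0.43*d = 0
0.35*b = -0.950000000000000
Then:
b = -2.71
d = -4.99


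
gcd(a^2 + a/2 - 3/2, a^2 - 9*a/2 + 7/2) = a - 1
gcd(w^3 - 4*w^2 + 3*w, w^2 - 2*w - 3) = w - 3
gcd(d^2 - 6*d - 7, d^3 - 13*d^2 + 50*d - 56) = d - 7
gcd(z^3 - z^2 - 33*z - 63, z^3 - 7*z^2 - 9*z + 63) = z^2 - 4*z - 21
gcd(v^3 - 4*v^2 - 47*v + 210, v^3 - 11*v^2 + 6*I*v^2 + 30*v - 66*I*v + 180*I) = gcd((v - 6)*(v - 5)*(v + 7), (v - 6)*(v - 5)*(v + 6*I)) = v^2 - 11*v + 30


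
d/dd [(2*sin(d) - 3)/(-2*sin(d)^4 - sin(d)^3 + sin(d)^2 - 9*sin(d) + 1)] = (12*sin(d)^4 - 20*sin(d)^3 - 11*sin(d)^2 + 6*sin(d) - 25)*cos(d)/(2*sin(d)^4 + sin(d)^3 - sin(d)^2 + 9*sin(d) - 1)^2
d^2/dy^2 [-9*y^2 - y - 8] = -18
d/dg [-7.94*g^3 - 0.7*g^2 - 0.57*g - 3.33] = -23.82*g^2 - 1.4*g - 0.57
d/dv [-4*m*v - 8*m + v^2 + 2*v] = -4*m + 2*v + 2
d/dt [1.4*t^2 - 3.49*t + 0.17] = 2.8*t - 3.49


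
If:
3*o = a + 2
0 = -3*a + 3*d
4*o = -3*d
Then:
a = -8/13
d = -8/13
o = 6/13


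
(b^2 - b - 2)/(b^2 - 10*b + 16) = (b + 1)/(b - 8)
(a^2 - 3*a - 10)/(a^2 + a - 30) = (a + 2)/(a + 6)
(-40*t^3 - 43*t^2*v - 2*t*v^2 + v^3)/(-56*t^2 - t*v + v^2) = (5*t^2 + 6*t*v + v^2)/(7*t + v)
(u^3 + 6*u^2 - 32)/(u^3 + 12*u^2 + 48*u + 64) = (u - 2)/(u + 4)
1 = 1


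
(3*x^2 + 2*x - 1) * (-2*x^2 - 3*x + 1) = -6*x^4 - 13*x^3 - x^2 + 5*x - 1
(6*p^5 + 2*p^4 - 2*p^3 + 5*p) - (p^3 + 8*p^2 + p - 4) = 6*p^5 + 2*p^4 - 3*p^3 - 8*p^2 + 4*p + 4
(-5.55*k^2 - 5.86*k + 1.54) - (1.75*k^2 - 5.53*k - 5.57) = -7.3*k^2 - 0.33*k + 7.11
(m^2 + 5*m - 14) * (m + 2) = m^3 + 7*m^2 - 4*m - 28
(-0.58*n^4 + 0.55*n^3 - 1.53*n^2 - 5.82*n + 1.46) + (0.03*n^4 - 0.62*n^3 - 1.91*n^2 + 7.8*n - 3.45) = -0.55*n^4 - 0.07*n^3 - 3.44*n^2 + 1.98*n - 1.99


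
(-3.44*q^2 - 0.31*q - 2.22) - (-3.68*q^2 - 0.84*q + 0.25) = 0.24*q^2 + 0.53*q - 2.47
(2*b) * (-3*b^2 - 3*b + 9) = -6*b^3 - 6*b^2 + 18*b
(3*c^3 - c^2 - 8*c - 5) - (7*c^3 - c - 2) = -4*c^3 - c^2 - 7*c - 3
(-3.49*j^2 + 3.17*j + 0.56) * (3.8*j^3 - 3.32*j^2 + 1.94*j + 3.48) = -13.262*j^5 + 23.6328*j^4 - 15.167*j^3 - 7.8546*j^2 + 12.118*j + 1.9488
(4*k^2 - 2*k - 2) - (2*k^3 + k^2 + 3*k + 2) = -2*k^3 + 3*k^2 - 5*k - 4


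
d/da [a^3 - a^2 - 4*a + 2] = 3*a^2 - 2*a - 4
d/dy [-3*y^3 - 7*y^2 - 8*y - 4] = -9*y^2 - 14*y - 8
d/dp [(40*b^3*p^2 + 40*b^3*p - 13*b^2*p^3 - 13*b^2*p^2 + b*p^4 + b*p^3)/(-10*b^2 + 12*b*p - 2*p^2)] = b*(-16*b^2*p - 8*b^2 + 11*b*p^2 + 2*b*p - 2*p^3 - p^2)/(2*(b^2 - 2*b*p + p^2))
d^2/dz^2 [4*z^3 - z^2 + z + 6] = 24*z - 2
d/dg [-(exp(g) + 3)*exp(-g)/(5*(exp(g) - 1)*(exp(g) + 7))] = (2*exp(3*g) + 15*exp(2*g) + 36*exp(g) - 21)*exp(-g)/(5*(exp(4*g) + 12*exp(3*g) + 22*exp(2*g) - 84*exp(g) + 49))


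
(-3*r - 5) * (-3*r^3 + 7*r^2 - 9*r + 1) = 9*r^4 - 6*r^3 - 8*r^2 + 42*r - 5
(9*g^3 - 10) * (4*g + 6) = 36*g^4 + 54*g^3 - 40*g - 60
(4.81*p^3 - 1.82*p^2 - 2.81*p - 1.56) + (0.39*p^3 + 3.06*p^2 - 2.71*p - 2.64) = 5.2*p^3 + 1.24*p^2 - 5.52*p - 4.2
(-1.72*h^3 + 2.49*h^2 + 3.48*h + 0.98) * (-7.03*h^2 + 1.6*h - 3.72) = 12.0916*h^5 - 20.2567*h^4 - 14.082*h^3 - 10.5842*h^2 - 11.3776*h - 3.6456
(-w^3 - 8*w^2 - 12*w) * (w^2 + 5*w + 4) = -w^5 - 13*w^4 - 56*w^3 - 92*w^2 - 48*w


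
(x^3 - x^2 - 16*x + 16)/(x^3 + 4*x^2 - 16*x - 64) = (x - 1)/(x + 4)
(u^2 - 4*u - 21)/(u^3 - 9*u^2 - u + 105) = 1/(u - 5)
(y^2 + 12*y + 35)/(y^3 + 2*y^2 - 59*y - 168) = (y + 5)/(y^2 - 5*y - 24)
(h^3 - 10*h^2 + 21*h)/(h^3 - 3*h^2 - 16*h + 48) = h*(h - 7)/(h^2 - 16)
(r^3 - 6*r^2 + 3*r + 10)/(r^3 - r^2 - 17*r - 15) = (r - 2)/(r + 3)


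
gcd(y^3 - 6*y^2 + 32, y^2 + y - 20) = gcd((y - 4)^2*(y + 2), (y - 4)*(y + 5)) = y - 4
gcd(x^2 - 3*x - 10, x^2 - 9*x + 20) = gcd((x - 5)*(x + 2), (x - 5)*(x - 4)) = x - 5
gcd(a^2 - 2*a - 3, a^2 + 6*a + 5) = a + 1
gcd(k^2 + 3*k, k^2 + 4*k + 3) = k + 3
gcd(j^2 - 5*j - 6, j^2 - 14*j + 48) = j - 6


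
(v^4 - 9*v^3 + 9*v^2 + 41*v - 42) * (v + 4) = v^5 - 5*v^4 - 27*v^3 + 77*v^2 + 122*v - 168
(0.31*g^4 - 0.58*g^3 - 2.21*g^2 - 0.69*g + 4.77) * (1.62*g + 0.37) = 0.5022*g^5 - 0.8249*g^4 - 3.7948*g^3 - 1.9355*g^2 + 7.4721*g + 1.7649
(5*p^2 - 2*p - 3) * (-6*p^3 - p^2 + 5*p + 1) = -30*p^5 + 7*p^4 + 45*p^3 - 2*p^2 - 17*p - 3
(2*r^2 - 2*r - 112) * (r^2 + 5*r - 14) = 2*r^4 + 8*r^3 - 150*r^2 - 532*r + 1568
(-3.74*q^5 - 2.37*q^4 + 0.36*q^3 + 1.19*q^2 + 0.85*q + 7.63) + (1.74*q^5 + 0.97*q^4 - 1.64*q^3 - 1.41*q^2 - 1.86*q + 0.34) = -2.0*q^5 - 1.4*q^4 - 1.28*q^3 - 0.22*q^2 - 1.01*q + 7.97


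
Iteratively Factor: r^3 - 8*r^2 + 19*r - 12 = (r - 1)*(r^2 - 7*r + 12) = (r - 3)*(r - 1)*(r - 4)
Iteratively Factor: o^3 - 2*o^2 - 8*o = (o)*(o^2 - 2*o - 8) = o*(o - 4)*(o + 2)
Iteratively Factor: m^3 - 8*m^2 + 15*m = (m - 5)*(m^2 - 3*m) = (m - 5)*(m - 3)*(m)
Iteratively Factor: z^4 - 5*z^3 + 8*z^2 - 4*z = (z)*(z^3 - 5*z^2 + 8*z - 4) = z*(z - 1)*(z^2 - 4*z + 4) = z*(z - 2)*(z - 1)*(z - 2)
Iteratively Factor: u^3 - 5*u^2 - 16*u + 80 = (u + 4)*(u^2 - 9*u + 20) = (u - 4)*(u + 4)*(u - 5)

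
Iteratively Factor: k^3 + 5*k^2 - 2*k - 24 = (k + 4)*(k^2 + k - 6) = (k - 2)*(k + 4)*(k + 3)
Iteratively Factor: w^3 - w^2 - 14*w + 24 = (w - 2)*(w^2 + w - 12) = (w - 3)*(w - 2)*(w + 4)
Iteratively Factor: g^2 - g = (g - 1)*(g)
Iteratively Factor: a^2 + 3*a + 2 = (a + 1)*(a + 2)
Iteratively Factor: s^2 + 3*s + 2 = (s + 1)*(s + 2)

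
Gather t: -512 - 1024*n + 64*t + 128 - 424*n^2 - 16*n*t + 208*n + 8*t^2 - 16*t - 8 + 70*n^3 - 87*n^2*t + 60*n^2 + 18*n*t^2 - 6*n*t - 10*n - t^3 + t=70*n^3 - 364*n^2 - 826*n - t^3 + t^2*(18*n + 8) + t*(-87*n^2 - 22*n + 49) - 392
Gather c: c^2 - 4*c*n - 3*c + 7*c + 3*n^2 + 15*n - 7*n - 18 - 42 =c^2 + c*(4 - 4*n) + 3*n^2 + 8*n - 60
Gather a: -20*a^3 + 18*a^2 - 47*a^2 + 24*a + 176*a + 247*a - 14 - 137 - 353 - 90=-20*a^3 - 29*a^2 + 447*a - 594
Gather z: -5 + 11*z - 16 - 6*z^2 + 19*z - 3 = -6*z^2 + 30*z - 24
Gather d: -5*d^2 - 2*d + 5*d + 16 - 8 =-5*d^2 + 3*d + 8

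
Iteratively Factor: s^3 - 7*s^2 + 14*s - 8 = (s - 1)*(s^2 - 6*s + 8) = (s - 2)*(s - 1)*(s - 4)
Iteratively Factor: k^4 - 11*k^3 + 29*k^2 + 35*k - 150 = (k - 5)*(k^3 - 6*k^2 - k + 30) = (k - 5)*(k - 3)*(k^2 - 3*k - 10) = (k - 5)^2*(k - 3)*(k + 2)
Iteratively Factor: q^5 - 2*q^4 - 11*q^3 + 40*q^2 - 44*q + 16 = (q + 4)*(q^4 - 6*q^3 + 13*q^2 - 12*q + 4) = (q - 2)*(q + 4)*(q^3 - 4*q^2 + 5*q - 2) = (q - 2)*(q - 1)*(q + 4)*(q^2 - 3*q + 2) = (q - 2)*(q - 1)^2*(q + 4)*(q - 2)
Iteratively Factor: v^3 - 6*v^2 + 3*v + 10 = (v + 1)*(v^2 - 7*v + 10) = (v - 5)*(v + 1)*(v - 2)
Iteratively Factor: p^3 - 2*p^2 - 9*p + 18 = (p + 3)*(p^2 - 5*p + 6) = (p - 3)*(p + 3)*(p - 2)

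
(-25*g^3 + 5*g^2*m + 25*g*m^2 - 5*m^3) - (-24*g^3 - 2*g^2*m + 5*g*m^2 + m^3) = -g^3 + 7*g^2*m + 20*g*m^2 - 6*m^3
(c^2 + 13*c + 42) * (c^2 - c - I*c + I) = c^4 + 12*c^3 - I*c^3 + 29*c^2 - 12*I*c^2 - 42*c - 29*I*c + 42*I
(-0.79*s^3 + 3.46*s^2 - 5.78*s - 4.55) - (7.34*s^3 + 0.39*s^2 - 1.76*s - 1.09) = -8.13*s^3 + 3.07*s^2 - 4.02*s - 3.46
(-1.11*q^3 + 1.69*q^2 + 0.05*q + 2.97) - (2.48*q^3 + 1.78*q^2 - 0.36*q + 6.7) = -3.59*q^3 - 0.0900000000000001*q^2 + 0.41*q - 3.73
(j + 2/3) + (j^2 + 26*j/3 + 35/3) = j^2 + 29*j/3 + 37/3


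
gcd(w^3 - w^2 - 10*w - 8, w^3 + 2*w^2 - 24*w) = w - 4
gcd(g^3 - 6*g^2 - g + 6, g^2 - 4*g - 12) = g - 6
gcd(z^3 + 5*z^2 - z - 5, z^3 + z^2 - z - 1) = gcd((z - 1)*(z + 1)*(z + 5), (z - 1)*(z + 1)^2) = z^2 - 1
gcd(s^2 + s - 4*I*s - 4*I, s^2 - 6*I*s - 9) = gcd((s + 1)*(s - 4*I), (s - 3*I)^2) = 1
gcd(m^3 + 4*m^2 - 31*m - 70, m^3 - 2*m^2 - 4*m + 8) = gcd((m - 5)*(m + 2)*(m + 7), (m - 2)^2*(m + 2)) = m + 2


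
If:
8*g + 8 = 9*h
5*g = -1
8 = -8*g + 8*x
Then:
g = -1/5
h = 32/45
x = 4/5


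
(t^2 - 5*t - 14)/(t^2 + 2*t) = (t - 7)/t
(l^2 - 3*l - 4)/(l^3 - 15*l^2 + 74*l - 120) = (l + 1)/(l^2 - 11*l + 30)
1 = 1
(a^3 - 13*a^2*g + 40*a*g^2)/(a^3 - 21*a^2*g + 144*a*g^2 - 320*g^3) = a/(a - 8*g)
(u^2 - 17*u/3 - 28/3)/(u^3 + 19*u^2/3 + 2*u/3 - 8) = (u - 7)/(u^2 + 5*u - 6)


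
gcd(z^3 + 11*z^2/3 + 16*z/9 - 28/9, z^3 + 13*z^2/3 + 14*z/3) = z^2 + 13*z/3 + 14/3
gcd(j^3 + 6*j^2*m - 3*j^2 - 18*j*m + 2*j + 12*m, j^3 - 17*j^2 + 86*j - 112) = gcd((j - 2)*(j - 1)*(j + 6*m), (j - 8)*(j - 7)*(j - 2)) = j - 2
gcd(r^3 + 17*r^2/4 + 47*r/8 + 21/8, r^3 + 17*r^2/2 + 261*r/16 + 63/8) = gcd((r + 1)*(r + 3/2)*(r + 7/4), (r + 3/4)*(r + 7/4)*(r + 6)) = r + 7/4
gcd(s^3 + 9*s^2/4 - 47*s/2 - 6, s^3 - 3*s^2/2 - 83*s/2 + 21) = s + 6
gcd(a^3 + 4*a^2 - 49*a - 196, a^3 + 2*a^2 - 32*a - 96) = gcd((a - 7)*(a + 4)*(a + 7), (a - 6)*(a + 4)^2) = a + 4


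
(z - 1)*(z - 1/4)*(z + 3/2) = z^3 + z^2/4 - 13*z/8 + 3/8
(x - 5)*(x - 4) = x^2 - 9*x + 20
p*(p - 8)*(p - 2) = p^3 - 10*p^2 + 16*p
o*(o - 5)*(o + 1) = o^3 - 4*o^2 - 5*o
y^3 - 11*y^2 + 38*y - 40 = (y - 5)*(y - 4)*(y - 2)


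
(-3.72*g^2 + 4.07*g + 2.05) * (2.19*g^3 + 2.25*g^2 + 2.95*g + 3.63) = -8.1468*g^5 + 0.543299999999999*g^4 + 2.673*g^3 + 3.1154*g^2 + 20.8216*g + 7.4415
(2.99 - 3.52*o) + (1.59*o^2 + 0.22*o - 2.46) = 1.59*o^2 - 3.3*o + 0.53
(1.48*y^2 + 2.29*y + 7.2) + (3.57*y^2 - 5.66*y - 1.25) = 5.05*y^2 - 3.37*y + 5.95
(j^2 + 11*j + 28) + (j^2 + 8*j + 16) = 2*j^2 + 19*j + 44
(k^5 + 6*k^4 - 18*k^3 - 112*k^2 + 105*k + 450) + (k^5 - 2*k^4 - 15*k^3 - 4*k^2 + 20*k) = 2*k^5 + 4*k^4 - 33*k^3 - 116*k^2 + 125*k + 450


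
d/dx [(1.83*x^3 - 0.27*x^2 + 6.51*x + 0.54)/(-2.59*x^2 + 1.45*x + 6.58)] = (-4.7397*x^4 + 5.307*x^3 + 52.5936*x^2 - 0.756*x + 42.0528)/(6.7081*x^4 - 7.511*x^3 - 31.9819*x^2 + 19.082*x + 43.2964)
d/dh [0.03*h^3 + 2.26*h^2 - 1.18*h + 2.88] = 0.09*h^2 + 4.52*h - 1.18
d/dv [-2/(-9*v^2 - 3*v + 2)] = 6*(-6*v - 1)/(9*v^2 + 3*v - 2)^2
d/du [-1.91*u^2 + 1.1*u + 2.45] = 1.1 - 3.82*u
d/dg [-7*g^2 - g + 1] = -14*g - 1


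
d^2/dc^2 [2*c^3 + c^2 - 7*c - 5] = 12*c + 2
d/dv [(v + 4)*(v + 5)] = 2*v + 9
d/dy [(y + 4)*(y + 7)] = 2*y + 11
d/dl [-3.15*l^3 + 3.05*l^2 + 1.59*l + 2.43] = -9.45*l^2 + 6.1*l + 1.59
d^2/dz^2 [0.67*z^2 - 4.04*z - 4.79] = 1.34000000000000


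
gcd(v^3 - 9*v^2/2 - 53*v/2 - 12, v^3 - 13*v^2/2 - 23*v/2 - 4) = v^2 - 15*v/2 - 4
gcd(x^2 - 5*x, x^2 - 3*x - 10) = x - 5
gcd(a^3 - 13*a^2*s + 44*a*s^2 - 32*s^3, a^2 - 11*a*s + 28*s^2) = -a + 4*s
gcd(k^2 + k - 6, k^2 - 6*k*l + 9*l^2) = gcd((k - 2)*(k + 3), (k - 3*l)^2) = 1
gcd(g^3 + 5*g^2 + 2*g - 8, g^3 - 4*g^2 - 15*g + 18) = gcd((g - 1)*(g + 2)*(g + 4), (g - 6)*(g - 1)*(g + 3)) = g - 1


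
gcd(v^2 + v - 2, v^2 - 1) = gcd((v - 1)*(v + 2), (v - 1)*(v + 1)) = v - 1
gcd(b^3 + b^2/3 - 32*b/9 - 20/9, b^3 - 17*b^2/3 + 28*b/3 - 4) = b - 2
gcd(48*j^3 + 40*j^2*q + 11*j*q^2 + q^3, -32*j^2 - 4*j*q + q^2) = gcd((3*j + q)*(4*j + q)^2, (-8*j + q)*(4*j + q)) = 4*j + q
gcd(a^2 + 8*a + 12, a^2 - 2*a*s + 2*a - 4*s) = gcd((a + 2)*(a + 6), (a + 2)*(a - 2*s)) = a + 2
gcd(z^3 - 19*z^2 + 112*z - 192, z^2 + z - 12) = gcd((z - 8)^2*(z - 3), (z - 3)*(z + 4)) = z - 3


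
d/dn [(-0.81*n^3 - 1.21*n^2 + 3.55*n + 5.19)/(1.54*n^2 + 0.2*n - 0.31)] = (-1.2474*n^4 - 0.324*n^3 - 4.9557*n^2 - 15.235*n - 2.1385)/(2.3716*n^4 + 0.616*n^3 - 0.9148*n^2 - 0.124*n + 0.0961)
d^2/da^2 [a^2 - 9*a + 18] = 2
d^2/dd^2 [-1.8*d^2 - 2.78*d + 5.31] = -3.60000000000000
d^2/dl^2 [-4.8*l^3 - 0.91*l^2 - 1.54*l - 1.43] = -28.8*l - 1.82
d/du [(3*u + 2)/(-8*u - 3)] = 7/(8*u + 3)^2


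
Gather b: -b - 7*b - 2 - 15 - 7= -8*b - 24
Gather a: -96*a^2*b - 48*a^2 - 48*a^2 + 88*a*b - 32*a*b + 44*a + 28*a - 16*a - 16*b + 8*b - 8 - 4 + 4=a^2*(-96*b - 96) + a*(56*b + 56) - 8*b - 8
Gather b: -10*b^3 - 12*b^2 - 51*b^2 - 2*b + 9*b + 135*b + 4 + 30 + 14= -10*b^3 - 63*b^2 + 142*b + 48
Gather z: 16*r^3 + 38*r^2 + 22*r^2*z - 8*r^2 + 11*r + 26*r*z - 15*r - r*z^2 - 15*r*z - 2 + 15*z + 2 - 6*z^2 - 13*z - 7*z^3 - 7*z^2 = 16*r^3 + 30*r^2 - 4*r - 7*z^3 + z^2*(-r - 13) + z*(22*r^2 + 11*r + 2)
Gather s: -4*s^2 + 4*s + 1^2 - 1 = -4*s^2 + 4*s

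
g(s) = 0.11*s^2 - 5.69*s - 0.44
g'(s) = 0.22*s - 5.69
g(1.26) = -7.43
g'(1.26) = -5.41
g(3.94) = -21.15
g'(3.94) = -4.82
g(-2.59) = 15.03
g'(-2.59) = -6.26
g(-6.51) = 41.26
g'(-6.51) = -7.12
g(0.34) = -2.36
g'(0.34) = -5.62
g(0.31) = -2.19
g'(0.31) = -5.62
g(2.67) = -14.85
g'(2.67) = -5.10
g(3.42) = -18.61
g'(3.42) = -4.94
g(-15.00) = 109.66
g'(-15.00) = -8.99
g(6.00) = -30.62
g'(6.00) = -4.37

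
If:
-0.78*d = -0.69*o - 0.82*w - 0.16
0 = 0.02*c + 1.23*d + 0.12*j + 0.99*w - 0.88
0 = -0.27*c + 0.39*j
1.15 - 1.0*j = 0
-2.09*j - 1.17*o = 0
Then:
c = 1.66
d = -0.37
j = 1.15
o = -2.05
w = 1.18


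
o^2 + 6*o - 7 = (o - 1)*(o + 7)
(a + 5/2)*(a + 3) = a^2 + 11*a/2 + 15/2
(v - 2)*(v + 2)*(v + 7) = v^3 + 7*v^2 - 4*v - 28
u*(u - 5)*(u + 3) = u^3 - 2*u^2 - 15*u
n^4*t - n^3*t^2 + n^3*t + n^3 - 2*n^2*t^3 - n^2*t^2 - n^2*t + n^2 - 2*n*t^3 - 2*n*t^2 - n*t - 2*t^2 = (n + 1)*(n - 2*t)*(n + t)*(n*t + 1)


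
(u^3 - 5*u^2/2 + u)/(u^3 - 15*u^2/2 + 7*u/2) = (u - 2)/(u - 7)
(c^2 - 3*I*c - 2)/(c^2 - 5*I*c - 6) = (c - I)/(c - 3*I)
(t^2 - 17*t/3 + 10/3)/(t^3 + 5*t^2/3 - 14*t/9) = 3*(t - 5)/(t*(3*t + 7))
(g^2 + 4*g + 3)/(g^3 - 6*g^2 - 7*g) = (g + 3)/(g*(g - 7))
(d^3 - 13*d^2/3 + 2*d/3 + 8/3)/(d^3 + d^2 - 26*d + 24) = (d + 2/3)/(d + 6)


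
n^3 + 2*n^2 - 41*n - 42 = (n - 6)*(n + 1)*(n + 7)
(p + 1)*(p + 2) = p^2 + 3*p + 2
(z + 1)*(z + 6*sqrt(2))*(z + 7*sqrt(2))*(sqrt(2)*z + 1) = sqrt(2)*z^4 + sqrt(2)*z^3 + 27*z^3 + 27*z^2 + 97*sqrt(2)*z^2 + 84*z + 97*sqrt(2)*z + 84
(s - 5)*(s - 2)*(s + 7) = s^3 - 39*s + 70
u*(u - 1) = u^2 - u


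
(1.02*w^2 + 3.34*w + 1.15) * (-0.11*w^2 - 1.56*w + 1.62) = -0.1122*w^4 - 1.9586*w^3 - 3.6845*w^2 + 3.6168*w + 1.863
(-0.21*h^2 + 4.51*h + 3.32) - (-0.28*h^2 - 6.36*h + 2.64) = 0.07*h^2 + 10.87*h + 0.68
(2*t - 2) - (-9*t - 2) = 11*t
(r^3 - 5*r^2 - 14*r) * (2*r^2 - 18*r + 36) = 2*r^5 - 28*r^4 + 98*r^3 + 72*r^2 - 504*r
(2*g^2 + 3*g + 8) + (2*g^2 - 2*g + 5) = 4*g^2 + g + 13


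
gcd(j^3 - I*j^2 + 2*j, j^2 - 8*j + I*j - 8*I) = j + I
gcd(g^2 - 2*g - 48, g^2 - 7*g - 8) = g - 8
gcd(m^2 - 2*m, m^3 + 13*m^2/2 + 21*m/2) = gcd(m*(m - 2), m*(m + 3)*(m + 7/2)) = m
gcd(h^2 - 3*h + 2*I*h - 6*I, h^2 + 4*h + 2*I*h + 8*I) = h + 2*I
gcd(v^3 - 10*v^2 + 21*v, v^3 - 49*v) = v^2 - 7*v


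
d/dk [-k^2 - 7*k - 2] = -2*k - 7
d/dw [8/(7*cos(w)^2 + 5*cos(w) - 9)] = 8*(14*cos(w) + 5)*sin(w)/(7*cos(w)^2 + 5*cos(w) - 9)^2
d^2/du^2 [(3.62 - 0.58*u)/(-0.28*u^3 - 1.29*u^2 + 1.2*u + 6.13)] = (0.272832*u^5 - 2.14872*u^4 - 18.600588*u^3 - 16.900188*u^2 + 23.861148*u - 76.210308)/(0.021952*u^9 + 0.303408*u^8 + 1.115604*u^7 - 1.895727*u^6 - 18.066096*u^5 - 12.671919*u^4 + 86.772036*u^3 + 118.941003*u^2 - 135.27684*u - 230.346397)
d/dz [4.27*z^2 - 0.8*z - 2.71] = 8.54*z - 0.8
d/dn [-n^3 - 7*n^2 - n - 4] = -3*n^2 - 14*n - 1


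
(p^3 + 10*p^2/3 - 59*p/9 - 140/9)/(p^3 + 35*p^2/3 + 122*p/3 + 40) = (p - 7/3)/(p + 6)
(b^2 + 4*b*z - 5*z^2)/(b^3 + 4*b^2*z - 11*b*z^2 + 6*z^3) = (-b - 5*z)/(-b^2 - 5*b*z + 6*z^2)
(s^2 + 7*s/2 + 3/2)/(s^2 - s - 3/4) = 2*(s + 3)/(2*s - 3)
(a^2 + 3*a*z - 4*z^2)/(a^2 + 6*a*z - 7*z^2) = (a + 4*z)/(a + 7*z)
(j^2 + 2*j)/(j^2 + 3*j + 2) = j/(j + 1)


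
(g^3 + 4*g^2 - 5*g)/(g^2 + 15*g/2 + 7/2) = 2*g*(g^2 + 4*g - 5)/(2*g^2 + 15*g + 7)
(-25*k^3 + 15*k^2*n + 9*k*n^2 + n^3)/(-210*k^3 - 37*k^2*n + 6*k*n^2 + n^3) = (5*k^2 - 4*k*n - n^2)/(42*k^2 - k*n - n^2)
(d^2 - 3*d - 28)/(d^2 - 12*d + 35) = (d + 4)/(d - 5)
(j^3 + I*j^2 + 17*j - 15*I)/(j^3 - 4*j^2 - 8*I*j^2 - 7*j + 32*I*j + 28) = (j^2 + 2*I*j + 15)/(j^2 - j*(4 + 7*I) + 28*I)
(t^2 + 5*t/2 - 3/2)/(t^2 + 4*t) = (2*t^2 + 5*t - 3)/(2*t*(t + 4))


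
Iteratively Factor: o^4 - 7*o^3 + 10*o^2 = (o)*(o^3 - 7*o^2 + 10*o) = o^2*(o^2 - 7*o + 10) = o^2*(o - 2)*(o - 5)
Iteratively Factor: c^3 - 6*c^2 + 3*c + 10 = (c - 2)*(c^2 - 4*c - 5) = (c - 5)*(c - 2)*(c + 1)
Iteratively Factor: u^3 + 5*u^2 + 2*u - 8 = (u + 2)*(u^2 + 3*u - 4) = (u - 1)*(u + 2)*(u + 4)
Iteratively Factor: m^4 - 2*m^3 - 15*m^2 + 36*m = (m - 3)*(m^3 + m^2 - 12*m) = (m - 3)^2*(m^2 + 4*m) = m*(m - 3)^2*(m + 4)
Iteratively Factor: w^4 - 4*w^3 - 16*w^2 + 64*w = (w)*(w^3 - 4*w^2 - 16*w + 64) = w*(w - 4)*(w^2 - 16) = w*(w - 4)*(w + 4)*(w - 4)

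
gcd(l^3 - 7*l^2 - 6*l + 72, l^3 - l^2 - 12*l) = l^2 - l - 12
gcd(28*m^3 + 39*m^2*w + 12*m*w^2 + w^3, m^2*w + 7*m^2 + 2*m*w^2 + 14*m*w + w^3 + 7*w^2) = m + w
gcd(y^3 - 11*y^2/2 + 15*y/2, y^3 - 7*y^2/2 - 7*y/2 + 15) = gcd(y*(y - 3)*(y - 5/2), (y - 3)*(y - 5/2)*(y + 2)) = y^2 - 11*y/2 + 15/2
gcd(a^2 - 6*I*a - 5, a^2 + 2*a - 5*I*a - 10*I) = a - 5*I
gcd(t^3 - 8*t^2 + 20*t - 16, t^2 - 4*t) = t - 4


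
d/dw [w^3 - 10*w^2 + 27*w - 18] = 3*w^2 - 20*w + 27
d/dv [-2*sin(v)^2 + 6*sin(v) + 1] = 2*(3 - 2*sin(v))*cos(v)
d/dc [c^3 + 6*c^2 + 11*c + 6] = 3*c^2 + 12*c + 11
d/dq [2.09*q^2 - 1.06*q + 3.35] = 4.18*q - 1.06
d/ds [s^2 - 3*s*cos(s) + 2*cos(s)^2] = 3*s*sin(s) + 2*s - 2*sin(2*s) - 3*cos(s)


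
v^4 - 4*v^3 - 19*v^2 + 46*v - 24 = (v - 6)*(v - 1)^2*(v + 4)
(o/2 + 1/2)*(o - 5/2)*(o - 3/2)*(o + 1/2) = o^4/2 - 5*o^3/4 - 7*o^2/8 + 29*o/16 + 15/16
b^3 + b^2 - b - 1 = (b - 1)*(b + 1)^2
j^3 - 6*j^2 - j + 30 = (j - 5)*(j - 3)*(j + 2)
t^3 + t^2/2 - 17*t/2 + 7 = (t - 2)*(t - 1)*(t + 7/2)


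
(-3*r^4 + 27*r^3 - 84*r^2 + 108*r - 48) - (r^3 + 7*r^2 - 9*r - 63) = -3*r^4 + 26*r^3 - 91*r^2 + 117*r + 15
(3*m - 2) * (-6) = 12 - 18*m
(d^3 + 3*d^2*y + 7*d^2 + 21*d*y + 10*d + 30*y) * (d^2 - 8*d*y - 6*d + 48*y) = d^5 - 5*d^4*y + d^4 - 24*d^3*y^2 - 5*d^3*y - 32*d^3 - 24*d^2*y^2 + 160*d^2*y - 60*d^2 + 768*d*y^2 + 300*d*y + 1440*y^2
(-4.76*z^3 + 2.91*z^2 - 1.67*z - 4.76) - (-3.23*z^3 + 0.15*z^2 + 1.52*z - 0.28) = -1.53*z^3 + 2.76*z^2 - 3.19*z - 4.48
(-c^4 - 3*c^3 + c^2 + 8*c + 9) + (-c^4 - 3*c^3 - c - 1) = -2*c^4 - 6*c^3 + c^2 + 7*c + 8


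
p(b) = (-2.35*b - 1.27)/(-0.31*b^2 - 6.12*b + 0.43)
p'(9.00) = -0.01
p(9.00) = 0.28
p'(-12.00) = -0.12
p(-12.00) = 0.92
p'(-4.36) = -0.04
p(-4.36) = 0.42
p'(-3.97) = -0.04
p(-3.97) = 0.41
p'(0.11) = -145.58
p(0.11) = 6.19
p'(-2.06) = -0.07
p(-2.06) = 0.30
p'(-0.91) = -0.26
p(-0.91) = 0.15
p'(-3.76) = -0.04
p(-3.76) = 0.40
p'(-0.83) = -0.31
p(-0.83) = 0.13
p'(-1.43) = -0.13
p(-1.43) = 0.24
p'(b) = (-2.35*b - 1.27)*(0.62*b + 6.12)/(-0.31*b^2 - 6.12*b + 0.43)^2 - 2.35/(-0.31*b^2 - 6.12*b + 0.43) = (0.7285*b^2 + 14.382*b - (0.62*b + 6.12)*(2.35*b + 1.27) - 1.0105)/(0.31*b^2 + 6.12*b - 0.43)^2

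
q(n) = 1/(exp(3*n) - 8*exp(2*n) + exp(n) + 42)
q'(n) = (-3*exp(3*n) + 16*exp(2*n) - exp(n))/(exp(3*n) - 8*exp(2*n) + exp(n) + 42)^2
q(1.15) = -0.32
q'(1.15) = 6.30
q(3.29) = 0.00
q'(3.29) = -0.00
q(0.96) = 0.13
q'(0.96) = 0.86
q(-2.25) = 0.02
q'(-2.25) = 0.00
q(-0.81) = 0.02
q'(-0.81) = 0.00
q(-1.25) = 0.02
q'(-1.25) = 0.00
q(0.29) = 0.03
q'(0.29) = 0.02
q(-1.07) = 0.02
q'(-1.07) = 0.00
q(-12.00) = 0.02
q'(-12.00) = 0.00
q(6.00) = 0.00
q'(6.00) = 0.00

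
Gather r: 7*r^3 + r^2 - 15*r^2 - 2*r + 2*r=7*r^3 - 14*r^2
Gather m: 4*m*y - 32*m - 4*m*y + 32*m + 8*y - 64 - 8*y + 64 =0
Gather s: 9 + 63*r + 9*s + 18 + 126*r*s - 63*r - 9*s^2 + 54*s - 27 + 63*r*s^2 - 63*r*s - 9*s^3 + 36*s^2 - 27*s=-9*s^3 + s^2*(63*r + 27) + s*(63*r + 36)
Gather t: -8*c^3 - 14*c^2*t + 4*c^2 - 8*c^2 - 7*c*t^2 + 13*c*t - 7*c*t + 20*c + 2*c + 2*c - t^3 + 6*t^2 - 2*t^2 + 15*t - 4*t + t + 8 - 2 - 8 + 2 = -8*c^3 - 4*c^2 + 24*c - t^3 + t^2*(4 - 7*c) + t*(-14*c^2 + 6*c + 12)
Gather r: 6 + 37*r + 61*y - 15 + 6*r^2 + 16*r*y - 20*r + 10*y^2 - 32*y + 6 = 6*r^2 + r*(16*y + 17) + 10*y^2 + 29*y - 3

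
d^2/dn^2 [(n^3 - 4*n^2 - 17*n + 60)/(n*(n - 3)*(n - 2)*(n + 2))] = 2*(n^6 - 3*n^5 - 108*n^4 - 4*n^3 + 240*n^2 - 320)/(n^3*(n^6 - 12*n^4 + 48*n^2 - 64))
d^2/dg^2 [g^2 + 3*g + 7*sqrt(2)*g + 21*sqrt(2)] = 2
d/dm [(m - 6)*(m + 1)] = 2*m - 5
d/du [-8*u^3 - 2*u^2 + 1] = 4*u*(-6*u - 1)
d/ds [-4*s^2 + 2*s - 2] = 2 - 8*s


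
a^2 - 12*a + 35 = (a - 7)*(a - 5)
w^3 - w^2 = w^2*(w - 1)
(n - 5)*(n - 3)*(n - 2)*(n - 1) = n^4 - 11*n^3 + 41*n^2 - 61*n + 30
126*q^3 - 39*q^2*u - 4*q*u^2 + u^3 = (-7*q + u)*(-3*q + u)*(6*q + u)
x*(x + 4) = x^2 + 4*x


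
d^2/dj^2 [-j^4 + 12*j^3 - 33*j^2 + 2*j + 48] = -12*j^2 + 72*j - 66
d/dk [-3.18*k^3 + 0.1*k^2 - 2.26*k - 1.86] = -9.54*k^2 + 0.2*k - 2.26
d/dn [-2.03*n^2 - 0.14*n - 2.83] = -4.06*n - 0.14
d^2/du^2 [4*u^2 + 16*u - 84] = 8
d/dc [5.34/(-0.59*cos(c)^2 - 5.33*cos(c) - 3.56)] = -(6.3012*cos(c) + 28.4622)*sin(c)/(0.59*cos(c)^2 + 5.33*cos(c) + 3.56)^2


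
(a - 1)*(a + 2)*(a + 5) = a^3 + 6*a^2 + 3*a - 10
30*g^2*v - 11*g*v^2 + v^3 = v*(-6*g + v)*(-5*g + v)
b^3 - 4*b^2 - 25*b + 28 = (b - 7)*(b - 1)*(b + 4)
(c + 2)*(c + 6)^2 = c^3 + 14*c^2 + 60*c + 72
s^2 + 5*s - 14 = (s - 2)*(s + 7)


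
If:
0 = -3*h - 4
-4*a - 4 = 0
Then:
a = -1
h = -4/3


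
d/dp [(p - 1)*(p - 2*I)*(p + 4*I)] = 3*p^2 + p*(-2 + 4*I) + 8 - 2*I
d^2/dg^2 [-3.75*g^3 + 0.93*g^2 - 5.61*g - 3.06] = 1.86 - 22.5*g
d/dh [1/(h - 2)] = -1/(h - 2)^2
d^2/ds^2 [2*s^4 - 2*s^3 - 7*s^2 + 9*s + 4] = 24*s^2 - 12*s - 14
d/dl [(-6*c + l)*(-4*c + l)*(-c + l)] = 34*c^2 - 22*c*l + 3*l^2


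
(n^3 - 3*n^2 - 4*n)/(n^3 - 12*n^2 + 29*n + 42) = n*(n - 4)/(n^2 - 13*n + 42)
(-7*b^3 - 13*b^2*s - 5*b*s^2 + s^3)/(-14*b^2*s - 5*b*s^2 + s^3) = (b^2 + 2*b*s + s^2)/(s*(2*b + s))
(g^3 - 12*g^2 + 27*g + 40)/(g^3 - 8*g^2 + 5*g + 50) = (g^2 - 7*g - 8)/(g^2 - 3*g - 10)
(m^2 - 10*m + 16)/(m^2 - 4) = (m - 8)/(m + 2)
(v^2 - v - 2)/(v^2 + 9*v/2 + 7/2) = 2*(v - 2)/(2*v + 7)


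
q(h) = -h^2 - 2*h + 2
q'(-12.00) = 22.00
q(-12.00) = -118.00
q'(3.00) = -8.00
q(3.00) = -13.00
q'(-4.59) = 7.18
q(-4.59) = -9.89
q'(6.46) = -14.92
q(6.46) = -52.65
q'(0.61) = -3.22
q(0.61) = 0.41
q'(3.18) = -8.36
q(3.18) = -14.47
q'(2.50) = -7.00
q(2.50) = -9.25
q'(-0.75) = -0.50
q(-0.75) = 2.94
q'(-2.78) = 3.56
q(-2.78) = -0.17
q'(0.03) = -2.06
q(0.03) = 1.94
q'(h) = -2*h - 2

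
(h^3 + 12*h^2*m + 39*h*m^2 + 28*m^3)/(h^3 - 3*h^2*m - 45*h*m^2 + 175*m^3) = (h^2 + 5*h*m + 4*m^2)/(h^2 - 10*h*m + 25*m^2)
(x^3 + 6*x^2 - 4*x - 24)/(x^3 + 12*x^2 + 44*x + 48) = (x - 2)/(x + 4)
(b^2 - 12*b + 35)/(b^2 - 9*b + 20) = (b - 7)/(b - 4)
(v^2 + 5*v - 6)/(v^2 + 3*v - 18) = (v - 1)/(v - 3)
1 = 1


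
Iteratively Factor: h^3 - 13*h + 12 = (h - 1)*(h^2 + h - 12) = (h - 3)*(h - 1)*(h + 4)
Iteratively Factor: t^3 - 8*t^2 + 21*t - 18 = (t - 2)*(t^2 - 6*t + 9) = (t - 3)*(t - 2)*(t - 3)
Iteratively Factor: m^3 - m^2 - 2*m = (m)*(m^2 - m - 2) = m*(m - 2)*(m + 1)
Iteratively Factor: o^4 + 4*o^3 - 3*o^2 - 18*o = (o + 3)*(o^3 + o^2 - 6*o) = (o + 3)^2*(o^2 - 2*o) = (o - 2)*(o + 3)^2*(o)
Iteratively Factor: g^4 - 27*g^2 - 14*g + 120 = (g + 4)*(g^3 - 4*g^2 - 11*g + 30) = (g + 3)*(g + 4)*(g^2 - 7*g + 10) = (g - 5)*(g + 3)*(g + 4)*(g - 2)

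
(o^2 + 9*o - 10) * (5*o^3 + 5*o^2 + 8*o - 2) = 5*o^5 + 50*o^4 + 3*o^3 + 20*o^2 - 98*o + 20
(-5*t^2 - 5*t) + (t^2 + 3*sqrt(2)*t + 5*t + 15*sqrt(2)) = -4*t^2 + 3*sqrt(2)*t + 15*sqrt(2)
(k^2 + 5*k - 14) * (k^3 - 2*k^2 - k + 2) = k^5 + 3*k^4 - 25*k^3 + 25*k^2 + 24*k - 28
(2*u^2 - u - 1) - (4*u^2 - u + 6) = -2*u^2 - 7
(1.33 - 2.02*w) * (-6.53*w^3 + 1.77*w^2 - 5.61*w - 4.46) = 13.1906*w^4 - 12.2603*w^3 + 13.6863*w^2 + 1.5479*w - 5.9318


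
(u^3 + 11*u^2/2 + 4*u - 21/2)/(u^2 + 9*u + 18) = (2*u^2 + 5*u - 7)/(2*(u + 6))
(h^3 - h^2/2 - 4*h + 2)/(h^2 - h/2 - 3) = (2*h^2 + 3*h - 2)/(2*h + 3)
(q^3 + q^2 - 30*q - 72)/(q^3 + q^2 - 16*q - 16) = (q^2 - 3*q - 18)/(q^2 - 3*q - 4)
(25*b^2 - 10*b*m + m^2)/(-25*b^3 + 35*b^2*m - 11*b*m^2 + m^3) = -1/(b - m)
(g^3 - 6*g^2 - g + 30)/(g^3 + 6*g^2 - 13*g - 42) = (g - 5)/(g + 7)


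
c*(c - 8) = c^2 - 8*c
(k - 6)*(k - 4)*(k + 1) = k^3 - 9*k^2 + 14*k + 24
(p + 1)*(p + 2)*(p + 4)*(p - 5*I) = p^4 + 7*p^3 - 5*I*p^3 + 14*p^2 - 35*I*p^2 + 8*p - 70*I*p - 40*I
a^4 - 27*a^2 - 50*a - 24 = (a - 6)*(a + 1)^2*(a + 4)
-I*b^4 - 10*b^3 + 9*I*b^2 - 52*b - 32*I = (b - 8*I)*(b - 4*I)*(b + I)*(-I*b + 1)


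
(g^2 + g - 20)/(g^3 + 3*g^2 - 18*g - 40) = 1/(g + 2)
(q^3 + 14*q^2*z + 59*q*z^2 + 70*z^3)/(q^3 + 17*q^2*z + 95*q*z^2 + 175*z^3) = (q + 2*z)/(q + 5*z)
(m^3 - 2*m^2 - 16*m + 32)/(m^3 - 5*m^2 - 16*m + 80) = (m - 2)/(m - 5)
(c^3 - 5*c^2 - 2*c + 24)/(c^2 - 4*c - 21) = (-c^3 + 5*c^2 + 2*c - 24)/(-c^2 + 4*c + 21)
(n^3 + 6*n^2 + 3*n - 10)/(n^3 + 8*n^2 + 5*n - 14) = (n + 5)/(n + 7)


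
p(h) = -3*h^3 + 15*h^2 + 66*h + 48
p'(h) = -9*h^2 + 30*h + 66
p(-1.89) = -2.90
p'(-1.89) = -22.85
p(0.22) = 63.21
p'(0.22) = 72.16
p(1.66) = 185.17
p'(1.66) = 91.00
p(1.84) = 201.54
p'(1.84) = 90.73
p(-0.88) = 3.58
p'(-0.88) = 32.63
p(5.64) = 359.17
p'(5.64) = -51.09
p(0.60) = 92.35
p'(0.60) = 80.76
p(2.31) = 243.52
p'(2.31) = 87.28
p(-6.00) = 840.00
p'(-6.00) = -438.00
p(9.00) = -330.00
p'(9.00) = -393.00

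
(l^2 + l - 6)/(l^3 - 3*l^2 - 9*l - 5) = (-l^2 - l + 6)/(-l^3 + 3*l^2 + 9*l + 5)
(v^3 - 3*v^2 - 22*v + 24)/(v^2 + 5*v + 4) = (v^2 - 7*v + 6)/(v + 1)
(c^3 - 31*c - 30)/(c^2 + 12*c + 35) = (c^2 - 5*c - 6)/(c + 7)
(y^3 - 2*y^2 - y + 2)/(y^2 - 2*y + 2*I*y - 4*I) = (y^2 - 1)/(y + 2*I)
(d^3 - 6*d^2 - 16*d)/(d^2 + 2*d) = d - 8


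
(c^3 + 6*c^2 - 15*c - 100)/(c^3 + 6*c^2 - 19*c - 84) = (c^2 + 10*c + 25)/(c^2 + 10*c + 21)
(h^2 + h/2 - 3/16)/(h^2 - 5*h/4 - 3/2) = (h - 1/4)/(h - 2)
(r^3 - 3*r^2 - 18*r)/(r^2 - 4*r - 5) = r*(-r^2 + 3*r + 18)/(-r^2 + 4*r + 5)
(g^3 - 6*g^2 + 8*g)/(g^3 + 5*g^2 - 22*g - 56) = g*(g - 2)/(g^2 + 9*g + 14)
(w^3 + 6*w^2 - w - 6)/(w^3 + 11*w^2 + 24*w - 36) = (w + 1)/(w + 6)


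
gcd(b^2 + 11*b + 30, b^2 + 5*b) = b + 5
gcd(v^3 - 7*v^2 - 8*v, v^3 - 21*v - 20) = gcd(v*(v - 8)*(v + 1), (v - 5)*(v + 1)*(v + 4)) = v + 1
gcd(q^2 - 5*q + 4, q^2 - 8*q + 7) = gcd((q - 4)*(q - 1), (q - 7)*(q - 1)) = q - 1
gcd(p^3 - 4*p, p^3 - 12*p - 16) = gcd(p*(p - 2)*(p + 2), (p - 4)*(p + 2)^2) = p + 2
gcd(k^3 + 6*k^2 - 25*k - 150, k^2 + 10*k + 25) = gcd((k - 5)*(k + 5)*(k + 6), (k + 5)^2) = k + 5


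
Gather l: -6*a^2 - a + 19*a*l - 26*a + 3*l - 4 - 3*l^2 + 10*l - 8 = -6*a^2 - 27*a - 3*l^2 + l*(19*a + 13) - 12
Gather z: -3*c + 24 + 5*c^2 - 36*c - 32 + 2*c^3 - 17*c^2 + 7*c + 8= 2*c^3 - 12*c^2 - 32*c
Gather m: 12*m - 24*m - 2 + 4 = 2 - 12*m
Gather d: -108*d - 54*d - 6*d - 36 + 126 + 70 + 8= 168 - 168*d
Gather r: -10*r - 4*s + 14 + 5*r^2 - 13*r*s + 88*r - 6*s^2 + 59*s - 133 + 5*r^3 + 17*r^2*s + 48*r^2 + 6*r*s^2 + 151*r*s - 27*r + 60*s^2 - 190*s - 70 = 5*r^3 + r^2*(17*s + 53) + r*(6*s^2 + 138*s + 51) + 54*s^2 - 135*s - 189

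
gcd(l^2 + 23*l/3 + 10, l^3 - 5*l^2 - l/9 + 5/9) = 1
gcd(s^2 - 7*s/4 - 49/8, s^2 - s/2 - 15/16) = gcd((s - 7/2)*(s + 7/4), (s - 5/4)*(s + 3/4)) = 1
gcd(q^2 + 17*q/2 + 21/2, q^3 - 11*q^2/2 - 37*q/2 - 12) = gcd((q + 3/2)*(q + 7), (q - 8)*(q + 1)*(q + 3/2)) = q + 3/2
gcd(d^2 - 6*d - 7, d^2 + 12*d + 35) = 1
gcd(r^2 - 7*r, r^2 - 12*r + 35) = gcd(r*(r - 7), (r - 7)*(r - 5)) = r - 7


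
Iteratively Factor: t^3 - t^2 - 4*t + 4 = (t - 2)*(t^2 + t - 2) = (t - 2)*(t + 2)*(t - 1)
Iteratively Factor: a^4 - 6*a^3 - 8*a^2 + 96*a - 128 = (a - 2)*(a^3 - 4*a^2 - 16*a + 64) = (a - 4)*(a - 2)*(a^2 - 16) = (a - 4)*(a - 2)*(a + 4)*(a - 4)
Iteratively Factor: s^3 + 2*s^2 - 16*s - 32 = (s + 4)*(s^2 - 2*s - 8) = (s - 4)*(s + 4)*(s + 2)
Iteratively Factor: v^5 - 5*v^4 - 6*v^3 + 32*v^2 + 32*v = (v + 1)*(v^4 - 6*v^3 + 32*v) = v*(v + 1)*(v^3 - 6*v^2 + 32) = v*(v - 4)*(v + 1)*(v^2 - 2*v - 8) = v*(v - 4)^2*(v + 1)*(v + 2)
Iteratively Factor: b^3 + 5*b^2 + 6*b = (b + 3)*(b^2 + 2*b) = (b + 2)*(b + 3)*(b)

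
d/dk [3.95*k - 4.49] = 3.95000000000000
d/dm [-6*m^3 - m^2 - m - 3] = -18*m^2 - 2*m - 1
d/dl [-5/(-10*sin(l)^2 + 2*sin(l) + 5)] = 10*(1 - 10*sin(l))*cos(l)/(2*sin(l) + 5*cos(2*l))^2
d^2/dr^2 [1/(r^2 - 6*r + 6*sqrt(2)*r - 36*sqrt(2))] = 2*(-r^2 - 6*sqrt(2)*r + 6*r + 4*(r - 3 + 3*sqrt(2))^2 + 36*sqrt(2))/(r^2 - 6*r + 6*sqrt(2)*r - 36*sqrt(2))^3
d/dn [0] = 0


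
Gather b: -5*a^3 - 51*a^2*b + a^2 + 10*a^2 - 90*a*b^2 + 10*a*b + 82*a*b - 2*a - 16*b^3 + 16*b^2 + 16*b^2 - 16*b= -5*a^3 + 11*a^2 - 2*a - 16*b^3 + b^2*(32 - 90*a) + b*(-51*a^2 + 92*a - 16)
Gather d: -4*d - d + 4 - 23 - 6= -5*d - 25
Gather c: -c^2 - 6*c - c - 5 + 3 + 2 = -c^2 - 7*c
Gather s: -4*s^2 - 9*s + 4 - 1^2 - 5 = -4*s^2 - 9*s - 2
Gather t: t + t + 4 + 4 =2*t + 8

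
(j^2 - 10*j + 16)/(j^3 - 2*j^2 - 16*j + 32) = (j - 8)/(j^2 - 16)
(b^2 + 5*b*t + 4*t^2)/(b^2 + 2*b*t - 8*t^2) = (-b - t)/(-b + 2*t)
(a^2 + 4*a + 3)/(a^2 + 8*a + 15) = (a + 1)/(a + 5)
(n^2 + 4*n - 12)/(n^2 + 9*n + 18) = (n - 2)/(n + 3)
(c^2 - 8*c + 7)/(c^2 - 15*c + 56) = (c - 1)/(c - 8)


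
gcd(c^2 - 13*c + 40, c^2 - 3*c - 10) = c - 5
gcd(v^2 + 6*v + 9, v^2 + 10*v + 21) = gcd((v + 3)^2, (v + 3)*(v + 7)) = v + 3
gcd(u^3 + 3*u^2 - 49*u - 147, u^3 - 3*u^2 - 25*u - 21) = u^2 - 4*u - 21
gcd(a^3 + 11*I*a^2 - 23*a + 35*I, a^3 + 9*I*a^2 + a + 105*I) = a^2 + 12*I*a - 35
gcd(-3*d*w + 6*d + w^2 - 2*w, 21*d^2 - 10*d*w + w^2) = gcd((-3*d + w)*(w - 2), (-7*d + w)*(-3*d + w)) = -3*d + w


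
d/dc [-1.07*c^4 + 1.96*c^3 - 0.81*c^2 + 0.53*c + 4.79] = -4.28*c^3 + 5.88*c^2 - 1.62*c + 0.53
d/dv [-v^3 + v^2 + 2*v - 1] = -3*v^2 + 2*v + 2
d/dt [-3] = 0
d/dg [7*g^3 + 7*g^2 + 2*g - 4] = 21*g^2 + 14*g + 2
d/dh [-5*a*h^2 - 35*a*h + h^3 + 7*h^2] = -10*a*h - 35*a + 3*h^2 + 14*h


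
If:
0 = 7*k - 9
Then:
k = 9/7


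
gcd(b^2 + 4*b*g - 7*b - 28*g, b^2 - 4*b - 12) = 1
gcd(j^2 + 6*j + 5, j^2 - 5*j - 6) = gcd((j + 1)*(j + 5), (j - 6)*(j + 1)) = j + 1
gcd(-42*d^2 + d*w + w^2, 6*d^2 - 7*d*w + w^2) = -6*d + w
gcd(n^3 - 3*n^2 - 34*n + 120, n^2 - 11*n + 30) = n - 5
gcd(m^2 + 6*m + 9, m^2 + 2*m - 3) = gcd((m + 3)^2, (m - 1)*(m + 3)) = m + 3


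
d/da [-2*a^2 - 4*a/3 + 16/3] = -4*a - 4/3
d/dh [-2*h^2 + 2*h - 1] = 2 - 4*h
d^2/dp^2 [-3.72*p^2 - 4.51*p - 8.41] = -7.44000000000000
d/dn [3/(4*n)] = -3/(4*n^2)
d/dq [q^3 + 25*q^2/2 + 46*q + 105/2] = 3*q^2 + 25*q + 46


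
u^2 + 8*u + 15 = (u + 3)*(u + 5)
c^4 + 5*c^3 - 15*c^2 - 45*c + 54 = (c - 3)*(c - 1)*(c + 3)*(c + 6)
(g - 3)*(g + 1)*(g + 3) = g^3 + g^2 - 9*g - 9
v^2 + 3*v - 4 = (v - 1)*(v + 4)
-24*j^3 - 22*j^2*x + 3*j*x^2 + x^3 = (-4*j + x)*(j + x)*(6*j + x)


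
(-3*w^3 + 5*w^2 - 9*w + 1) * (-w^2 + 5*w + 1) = 3*w^5 - 20*w^4 + 31*w^3 - 41*w^2 - 4*w + 1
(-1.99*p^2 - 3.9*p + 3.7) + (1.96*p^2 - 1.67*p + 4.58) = -0.03*p^2 - 5.57*p + 8.28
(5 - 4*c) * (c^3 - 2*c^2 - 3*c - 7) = -4*c^4 + 13*c^3 + 2*c^2 + 13*c - 35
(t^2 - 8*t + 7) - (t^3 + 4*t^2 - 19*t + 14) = -t^3 - 3*t^2 + 11*t - 7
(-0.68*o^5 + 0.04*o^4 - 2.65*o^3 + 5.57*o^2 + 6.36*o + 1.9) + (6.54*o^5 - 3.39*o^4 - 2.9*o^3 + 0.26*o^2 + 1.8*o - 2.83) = 5.86*o^5 - 3.35*o^4 - 5.55*o^3 + 5.83*o^2 + 8.16*o - 0.93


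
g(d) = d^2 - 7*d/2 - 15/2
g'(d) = 2*d - 7/2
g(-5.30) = 39.14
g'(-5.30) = -14.10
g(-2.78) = 9.96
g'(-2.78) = -9.06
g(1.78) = -10.56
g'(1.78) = 0.06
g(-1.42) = -0.51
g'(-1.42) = -6.34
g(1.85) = -10.55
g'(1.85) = 0.20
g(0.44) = -8.85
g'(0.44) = -2.62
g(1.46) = -10.48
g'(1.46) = -0.58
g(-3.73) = 19.47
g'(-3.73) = -10.96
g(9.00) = 42.00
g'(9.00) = 14.50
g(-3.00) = 12.00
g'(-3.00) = -9.50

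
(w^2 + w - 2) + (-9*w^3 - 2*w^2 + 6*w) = -9*w^3 - w^2 + 7*w - 2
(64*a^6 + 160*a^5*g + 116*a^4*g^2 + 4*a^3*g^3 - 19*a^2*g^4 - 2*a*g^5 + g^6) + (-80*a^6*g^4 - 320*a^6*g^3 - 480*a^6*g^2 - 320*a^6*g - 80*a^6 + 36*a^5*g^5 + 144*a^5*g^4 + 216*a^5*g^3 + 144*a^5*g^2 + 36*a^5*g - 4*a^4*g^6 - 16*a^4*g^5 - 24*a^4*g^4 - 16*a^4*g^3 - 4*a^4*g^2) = -80*a^6*g^4 - 320*a^6*g^3 - 480*a^6*g^2 - 320*a^6*g - 16*a^6 + 36*a^5*g^5 + 144*a^5*g^4 + 216*a^5*g^3 + 144*a^5*g^2 + 196*a^5*g - 4*a^4*g^6 - 16*a^4*g^5 - 24*a^4*g^4 - 16*a^4*g^3 + 112*a^4*g^2 + 4*a^3*g^3 - 19*a^2*g^4 - 2*a*g^5 + g^6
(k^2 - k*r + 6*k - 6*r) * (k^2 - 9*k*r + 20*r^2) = k^4 - 10*k^3*r + 6*k^3 + 29*k^2*r^2 - 60*k^2*r - 20*k*r^3 + 174*k*r^2 - 120*r^3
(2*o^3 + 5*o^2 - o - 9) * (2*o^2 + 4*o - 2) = 4*o^5 + 18*o^4 + 14*o^3 - 32*o^2 - 34*o + 18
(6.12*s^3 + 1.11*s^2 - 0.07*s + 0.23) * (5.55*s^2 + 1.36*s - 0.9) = 33.966*s^5 + 14.4837*s^4 - 4.3869*s^3 + 0.1823*s^2 + 0.3758*s - 0.207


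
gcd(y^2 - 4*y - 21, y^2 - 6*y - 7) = y - 7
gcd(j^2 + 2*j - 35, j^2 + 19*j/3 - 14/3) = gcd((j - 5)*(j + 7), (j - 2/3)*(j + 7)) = j + 7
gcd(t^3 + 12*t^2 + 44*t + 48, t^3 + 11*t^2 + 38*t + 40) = t^2 + 6*t + 8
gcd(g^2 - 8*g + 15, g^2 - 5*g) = g - 5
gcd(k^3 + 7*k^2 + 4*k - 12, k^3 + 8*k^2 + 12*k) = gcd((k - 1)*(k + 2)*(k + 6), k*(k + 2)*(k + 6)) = k^2 + 8*k + 12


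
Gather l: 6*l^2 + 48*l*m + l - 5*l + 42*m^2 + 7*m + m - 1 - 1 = 6*l^2 + l*(48*m - 4) + 42*m^2 + 8*m - 2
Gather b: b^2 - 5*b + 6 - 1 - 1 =b^2 - 5*b + 4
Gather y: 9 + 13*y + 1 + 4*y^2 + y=4*y^2 + 14*y + 10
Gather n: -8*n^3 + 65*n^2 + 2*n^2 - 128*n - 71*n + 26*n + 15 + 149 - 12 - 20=-8*n^3 + 67*n^2 - 173*n + 132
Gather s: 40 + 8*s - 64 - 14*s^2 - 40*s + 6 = -14*s^2 - 32*s - 18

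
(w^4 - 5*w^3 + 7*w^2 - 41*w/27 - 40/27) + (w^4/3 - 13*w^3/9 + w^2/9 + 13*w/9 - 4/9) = 4*w^4/3 - 58*w^3/9 + 64*w^2/9 - 2*w/27 - 52/27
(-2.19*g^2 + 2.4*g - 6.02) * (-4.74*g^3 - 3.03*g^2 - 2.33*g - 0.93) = 10.3806*g^5 - 4.7403*g^4 + 26.3655*g^3 + 14.6853*g^2 + 11.7946*g + 5.5986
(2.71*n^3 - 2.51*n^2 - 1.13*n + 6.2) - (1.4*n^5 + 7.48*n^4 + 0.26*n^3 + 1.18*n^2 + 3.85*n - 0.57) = -1.4*n^5 - 7.48*n^4 + 2.45*n^3 - 3.69*n^2 - 4.98*n + 6.77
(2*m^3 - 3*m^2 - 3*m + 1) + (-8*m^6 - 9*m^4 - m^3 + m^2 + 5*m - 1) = -8*m^6 - 9*m^4 + m^3 - 2*m^2 + 2*m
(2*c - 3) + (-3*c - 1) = -c - 4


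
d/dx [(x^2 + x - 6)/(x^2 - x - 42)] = 2*(-x^2 - 36*x - 24)/(x^4 - 2*x^3 - 83*x^2 + 84*x + 1764)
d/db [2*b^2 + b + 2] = 4*b + 1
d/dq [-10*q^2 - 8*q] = -20*q - 8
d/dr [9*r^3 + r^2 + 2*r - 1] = 27*r^2 + 2*r + 2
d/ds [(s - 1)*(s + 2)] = 2*s + 1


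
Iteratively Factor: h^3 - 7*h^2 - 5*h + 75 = (h - 5)*(h^2 - 2*h - 15) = (h - 5)^2*(h + 3)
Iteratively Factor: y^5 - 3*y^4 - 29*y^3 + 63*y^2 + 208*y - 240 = (y - 4)*(y^4 + y^3 - 25*y^2 - 37*y + 60) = (y - 5)*(y - 4)*(y^3 + 6*y^2 + 5*y - 12) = (y - 5)*(y - 4)*(y + 4)*(y^2 + 2*y - 3) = (y - 5)*(y - 4)*(y - 1)*(y + 4)*(y + 3)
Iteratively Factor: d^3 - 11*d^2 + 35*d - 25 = (d - 5)*(d^2 - 6*d + 5) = (d - 5)*(d - 1)*(d - 5)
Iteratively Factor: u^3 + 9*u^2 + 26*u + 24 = (u + 4)*(u^2 + 5*u + 6) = (u + 2)*(u + 4)*(u + 3)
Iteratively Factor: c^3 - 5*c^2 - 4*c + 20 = (c + 2)*(c^2 - 7*c + 10) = (c - 5)*(c + 2)*(c - 2)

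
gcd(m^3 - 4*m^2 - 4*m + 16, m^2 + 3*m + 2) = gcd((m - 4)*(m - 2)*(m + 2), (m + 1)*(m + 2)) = m + 2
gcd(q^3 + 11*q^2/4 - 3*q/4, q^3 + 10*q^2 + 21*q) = q^2 + 3*q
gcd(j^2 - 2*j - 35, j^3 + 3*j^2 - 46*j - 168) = j - 7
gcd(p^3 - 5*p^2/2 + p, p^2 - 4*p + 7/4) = p - 1/2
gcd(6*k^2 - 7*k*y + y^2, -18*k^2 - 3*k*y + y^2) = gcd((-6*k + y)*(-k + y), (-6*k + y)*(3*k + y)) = -6*k + y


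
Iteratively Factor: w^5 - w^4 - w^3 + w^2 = (w - 1)*(w^4 - w^2) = w*(w - 1)*(w^3 - w) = w*(w - 1)*(w + 1)*(w^2 - w) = w^2*(w - 1)*(w + 1)*(w - 1)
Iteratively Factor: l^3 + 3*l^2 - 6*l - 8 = (l - 2)*(l^2 + 5*l + 4) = (l - 2)*(l + 1)*(l + 4)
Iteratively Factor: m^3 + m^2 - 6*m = (m - 2)*(m^2 + 3*m) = (m - 2)*(m + 3)*(m)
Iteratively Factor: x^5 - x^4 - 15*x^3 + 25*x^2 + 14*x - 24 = (x - 1)*(x^4 - 15*x^2 + 10*x + 24) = (x - 2)*(x - 1)*(x^3 + 2*x^2 - 11*x - 12) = (x - 2)*(x - 1)*(x + 1)*(x^2 + x - 12) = (x - 2)*(x - 1)*(x + 1)*(x + 4)*(x - 3)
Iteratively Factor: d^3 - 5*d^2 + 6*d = (d - 3)*(d^2 - 2*d) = d*(d - 3)*(d - 2)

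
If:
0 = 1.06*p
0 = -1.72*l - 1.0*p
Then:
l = 0.00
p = 0.00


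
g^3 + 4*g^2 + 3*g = g*(g + 1)*(g + 3)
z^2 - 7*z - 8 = (z - 8)*(z + 1)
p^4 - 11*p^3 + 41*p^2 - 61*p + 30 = (p - 5)*(p - 3)*(p - 2)*(p - 1)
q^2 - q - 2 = (q - 2)*(q + 1)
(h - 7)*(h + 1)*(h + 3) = h^3 - 3*h^2 - 25*h - 21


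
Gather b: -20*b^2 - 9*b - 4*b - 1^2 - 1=-20*b^2 - 13*b - 2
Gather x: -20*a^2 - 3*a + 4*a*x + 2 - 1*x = -20*a^2 - 3*a + x*(4*a - 1) + 2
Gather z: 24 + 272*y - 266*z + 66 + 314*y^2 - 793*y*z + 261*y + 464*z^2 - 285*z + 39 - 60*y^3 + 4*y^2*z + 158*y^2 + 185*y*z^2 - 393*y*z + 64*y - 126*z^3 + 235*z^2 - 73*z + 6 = -60*y^3 + 472*y^2 + 597*y - 126*z^3 + z^2*(185*y + 699) + z*(4*y^2 - 1186*y - 624) + 135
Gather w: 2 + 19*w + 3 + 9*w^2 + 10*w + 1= 9*w^2 + 29*w + 6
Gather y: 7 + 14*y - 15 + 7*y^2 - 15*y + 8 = 7*y^2 - y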